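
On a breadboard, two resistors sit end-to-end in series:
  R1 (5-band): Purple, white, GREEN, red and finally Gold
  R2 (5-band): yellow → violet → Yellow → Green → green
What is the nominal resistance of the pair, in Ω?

47479500 Ω

R1: violet, white, green → 795; red ×10^2 → 79500 Ω.
R2: yellow, violet, yellow → 474; green ×10^5 → 47400000 Ω.
Series: 79500 + 47400000 = 47479500 Ω.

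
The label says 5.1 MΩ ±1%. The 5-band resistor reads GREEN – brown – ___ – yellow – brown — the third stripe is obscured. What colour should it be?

black

5100000 Ω = 510 × 10^4.
The third band gives digit 0 of the significand, and 0 is black.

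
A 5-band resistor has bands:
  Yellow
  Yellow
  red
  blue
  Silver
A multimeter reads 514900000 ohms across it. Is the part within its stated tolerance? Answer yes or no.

no

Yellow → 4 (first significant figure)
Yellow → 4 (second significant figure)
Red → 2 (third significant figure)
Blue → ×10^6 multiplier
Silver → ±10% tolerance
442 × 1000000 = 442000000 Ω
Allowed range: 397800000 Ω to 486200000 Ω.
514900000 ohms lies outside that range.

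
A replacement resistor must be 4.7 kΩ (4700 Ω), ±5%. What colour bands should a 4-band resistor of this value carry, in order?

4700 Ω = 47 × 10^2.
4 → yellow
7 → violet
Multiplier 10^2 → red.
±5% tolerance → gold.

yellow, violet, red, gold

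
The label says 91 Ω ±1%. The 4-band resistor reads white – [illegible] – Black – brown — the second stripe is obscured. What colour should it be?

brown

91 Ω = 91 × 10^0.
The second band gives digit 1 of the significand, and 1 is brown.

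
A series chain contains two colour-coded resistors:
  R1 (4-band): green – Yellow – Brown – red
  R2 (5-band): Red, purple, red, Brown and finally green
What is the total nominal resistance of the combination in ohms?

R1: green, yellow → 54; brown ×10 → 540 Ω.
R2: red, violet, red → 272; brown ×10 → 2720 Ω.
Series: 540 + 2720 = 3260 Ω.

3260 Ω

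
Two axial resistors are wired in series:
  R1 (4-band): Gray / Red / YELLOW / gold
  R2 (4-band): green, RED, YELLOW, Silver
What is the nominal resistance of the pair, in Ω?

R1: grey, red → 82; yellow ×10^4 → 820000 Ω.
R2: green, red → 52; yellow ×10^4 → 520000 Ω.
Series: 820000 + 520000 = 1340000 Ω.

1340000 Ω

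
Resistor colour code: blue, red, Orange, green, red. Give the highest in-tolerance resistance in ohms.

63546000 Ω

Blue → 6 (first significant figure)
Red → 2 (second significant figure)
Orange → 3 (third significant figure)
Green → ×10^5 multiplier
Red → ±2% tolerance
623 × 100000 = 62300000 Ω
Highest = 62300000 × (1 + 2/100) = 63546000 Ω.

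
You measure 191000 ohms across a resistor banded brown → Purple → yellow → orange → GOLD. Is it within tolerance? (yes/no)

Brown → 1 (first significant figure)
Violet → 7 (second significant figure)
Yellow → 4 (third significant figure)
Orange → ×10^3 multiplier
Gold → ±5% tolerance
174 × 1000 = 174000 Ω
Allowed range: 165300 Ω to 182700 Ω.
191000 ohms lies outside that range.

no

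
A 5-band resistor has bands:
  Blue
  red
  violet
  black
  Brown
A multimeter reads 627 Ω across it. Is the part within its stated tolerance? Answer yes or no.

yes

Blue → 6 (first significant figure)
Red → 2 (second significant figure)
Violet → 7 (third significant figure)
Black → ×1 multiplier
Brown → ±1% tolerance
627 × 1 = 627 Ω
Allowed range: 620.73 Ω to 633.27 Ω.
627 Ω lies inside that range.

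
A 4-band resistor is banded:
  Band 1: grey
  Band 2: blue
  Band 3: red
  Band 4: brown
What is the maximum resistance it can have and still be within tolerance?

Grey → 8 (first significant figure)
Blue → 6 (second significant figure)
Red → ×10^2 multiplier
Brown → ±1% tolerance
86 × 100 = 8600 Ω
Maximum = 8600 × (1 + 1/100) = 8686 Ω.

8686 Ω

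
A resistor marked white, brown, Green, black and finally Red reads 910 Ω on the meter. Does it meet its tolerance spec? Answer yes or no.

White → 9 (first significant figure)
Brown → 1 (second significant figure)
Green → 5 (third significant figure)
Black → ×1 multiplier
Red → ±2% tolerance
915 × 1 = 915 Ω
Allowed range: 896.7 Ω to 933.3 Ω.
910 Ω lies inside that range.

yes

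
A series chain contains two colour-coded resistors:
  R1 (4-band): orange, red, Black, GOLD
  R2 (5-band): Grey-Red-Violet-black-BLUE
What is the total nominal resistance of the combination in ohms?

859 Ω

R1: orange, red → 32; black ×1 → 32 Ω.
R2: grey, red, violet → 827; black ×1 → 827 Ω.
Series: 32 + 827 = 859 Ω.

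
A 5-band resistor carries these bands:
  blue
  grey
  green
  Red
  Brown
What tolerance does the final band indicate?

±1%

The last band, brown, is the tolerance band.
Brown corresponds to ±1%.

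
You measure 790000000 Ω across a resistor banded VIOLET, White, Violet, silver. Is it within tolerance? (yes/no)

yes

Violet → 7 (first significant figure)
White → 9 (second significant figure)
Violet → ×10^7 multiplier
Silver → ±10% tolerance
79 × 10000000 = 790000000 Ω
Allowed range: 711000000 Ω to 869000000 Ω.
790000000 Ω lies inside that range.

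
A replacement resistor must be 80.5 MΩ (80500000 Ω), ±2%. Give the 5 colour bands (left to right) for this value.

80500000 Ω = 805 × 10^5.
8 → grey
0 → black
5 → green
Multiplier 10^5 → green.
±2% tolerance → red.

grey, black, green, green, red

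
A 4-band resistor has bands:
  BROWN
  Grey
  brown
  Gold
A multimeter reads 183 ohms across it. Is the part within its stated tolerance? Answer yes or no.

yes

Brown → 1 (first significant figure)
Grey → 8 (second significant figure)
Brown → ×10 multiplier
Gold → ±5% tolerance
18 × 10 = 180 Ω
Allowed range: 171 Ω to 189 Ω.
183 ohms lies inside that range.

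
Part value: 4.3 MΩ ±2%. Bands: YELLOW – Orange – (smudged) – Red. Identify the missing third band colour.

4300000 Ω = 43 × 10^5.
The third band is the multiplier, 10^5, which is green.

green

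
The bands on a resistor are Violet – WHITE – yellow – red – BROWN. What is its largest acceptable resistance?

80194 Ω

Violet → 7 (first significant figure)
White → 9 (second significant figure)
Yellow → 4 (third significant figure)
Red → ×10^2 multiplier
Brown → ±1% tolerance
794 × 100 = 79400 Ω
Largest = 79400 × (1 + 1/100) = 80194 Ω.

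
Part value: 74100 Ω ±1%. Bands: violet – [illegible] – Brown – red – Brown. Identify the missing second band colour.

yellow

74100 Ω = 741 × 10^2.
The second band gives digit 4 of the significand, and 4 is yellow.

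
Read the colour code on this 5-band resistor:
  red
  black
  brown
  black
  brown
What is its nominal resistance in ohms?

201 Ω

Red → 2 (first significant figure)
Black → 0 (second significant figure)
Brown → 1 (third significant figure)
Black → ×1 multiplier
201 × 1 = 201 Ω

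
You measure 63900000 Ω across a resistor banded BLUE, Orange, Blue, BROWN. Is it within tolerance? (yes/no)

no

Blue → 6 (first significant figure)
Orange → 3 (second significant figure)
Blue → ×10^6 multiplier
Brown → ±1% tolerance
63 × 1000000 = 63000000 Ω
Allowed range: 62370000 Ω to 63630000 Ω.
63900000 Ω lies outside that range.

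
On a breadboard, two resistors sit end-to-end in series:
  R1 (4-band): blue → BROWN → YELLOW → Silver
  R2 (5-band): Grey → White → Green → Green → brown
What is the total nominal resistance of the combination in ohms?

90110000 Ω

R1: blue, brown → 61; yellow ×10^4 → 610000 Ω.
R2: grey, white, green → 895; green ×10^5 → 89500000 Ω.
Series: 610000 + 89500000 = 90110000 Ω.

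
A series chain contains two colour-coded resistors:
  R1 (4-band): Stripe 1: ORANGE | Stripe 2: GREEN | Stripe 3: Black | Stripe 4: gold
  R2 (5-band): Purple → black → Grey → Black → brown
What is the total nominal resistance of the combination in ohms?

R1: orange, green → 35; black ×1 → 35 Ω.
R2: violet, black, grey → 708; black ×1 → 708 Ω.
Series: 35 + 708 = 743 Ω.

743 Ω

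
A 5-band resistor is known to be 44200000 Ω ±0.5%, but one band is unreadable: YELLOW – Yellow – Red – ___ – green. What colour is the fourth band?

44200000 Ω = 442 × 10^5.
The fourth band is the multiplier, 10^5, which is green.

green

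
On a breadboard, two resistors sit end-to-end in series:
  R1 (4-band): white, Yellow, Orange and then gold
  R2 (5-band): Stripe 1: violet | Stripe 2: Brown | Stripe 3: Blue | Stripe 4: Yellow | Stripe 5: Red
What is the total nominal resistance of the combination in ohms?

R1: white, yellow → 94; orange ×10^3 → 94000 Ω.
R2: violet, brown, blue → 716; yellow ×10^4 → 7160000 Ω.
Series: 94000 + 7160000 = 7254000 Ω.

7254000 Ω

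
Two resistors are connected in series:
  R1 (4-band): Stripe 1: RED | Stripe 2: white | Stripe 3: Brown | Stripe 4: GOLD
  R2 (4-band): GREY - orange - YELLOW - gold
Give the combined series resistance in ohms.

R1: red, white → 29; brown ×10 → 290 Ω.
R2: grey, orange → 83; yellow ×10^4 → 830000 Ω.
Series: 290 + 830000 = 830290 Ω.

830290 Ω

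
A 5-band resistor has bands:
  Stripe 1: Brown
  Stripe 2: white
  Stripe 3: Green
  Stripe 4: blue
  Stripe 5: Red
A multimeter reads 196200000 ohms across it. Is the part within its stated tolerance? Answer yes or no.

yes

Brown → 1 (first significant figure)
White → 9 (second significant figure)
Green → 5 (third significant figure)
Blue → ×10^6 multiplier
Red → ±2% tolerance
195 × 1000000 = 195000000 Ω
Allowed range: 191100000 Ω to 198900000 Ω.
196200000 ohms lies inside that range.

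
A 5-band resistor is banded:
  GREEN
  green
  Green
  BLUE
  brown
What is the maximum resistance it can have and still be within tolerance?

Green → 5 (first significant figure)
Green → 5 (second significant figure)
Green → 5 (third significant figure)
Blue → ×10^6 multiplier
Brown → ±1% tolerance
555 × 1000000 = 555000000 Ω
Maximum = 555000000 × (1 + 1/100) = 560550000 Ω.

560550000 Ω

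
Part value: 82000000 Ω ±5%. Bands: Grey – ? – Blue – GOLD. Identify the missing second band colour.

82000000 Ω = 82 × 10^6.
The second band gives digit 2 of the significand, and 2 is red.

red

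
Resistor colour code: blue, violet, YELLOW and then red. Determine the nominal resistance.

Blue → 6 (first significant figure)
Violet → 7 (second significant figure)
Yellow → ×10^4 multiplier
67 × 10000 = 670000 Ω

670000 Ω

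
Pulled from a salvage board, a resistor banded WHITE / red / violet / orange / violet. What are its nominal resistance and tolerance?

White → 9 (first significant figure)
Red → 2 (second significant figure)
Violet → 7 (third significant figure)
Orange → ×10^3 multiplier
Violet → ±0.1% tolerance
927 × 1000 = 927000 Ω

927000 Ω ±0.1%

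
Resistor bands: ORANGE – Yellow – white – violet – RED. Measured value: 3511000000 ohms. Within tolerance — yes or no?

yes

Orange → 3 (first significant figure)
Yellow → 4 (second significant figure)
White → 9 (third significant figure)
Violet → ×10^7 multiplier
Red → ±2% tolerance
349 × 10000000 = 3490000000 Ω
Allowed range: 3420200000 Ω to 3559800000 Ω.
3511000000 ohms lies inside that range.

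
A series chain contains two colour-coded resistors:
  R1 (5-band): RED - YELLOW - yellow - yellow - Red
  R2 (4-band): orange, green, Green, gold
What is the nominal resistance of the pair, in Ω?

5940000 Ω

R1: red, yellow, yellow → 244; yellow ×10^4 → 2440000 Ω.
R2: orange, green → 35; green ×10^5 → 3500000 Ω.
Series: 2440000 + 3500000 = 5940000 Ω.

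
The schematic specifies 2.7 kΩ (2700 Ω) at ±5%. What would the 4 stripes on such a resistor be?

2700 Ω = 27 × 10^2.
2 → red
7 → violet
Multiplier 10^2 → red.
±5% tolerance → gold.

red, violet, red, gold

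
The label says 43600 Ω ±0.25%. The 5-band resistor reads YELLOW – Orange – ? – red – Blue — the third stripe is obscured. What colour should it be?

43600 Ω = 436 × 10^2.
The third band gives digit 6 of the significand, and 6 is blue.

blue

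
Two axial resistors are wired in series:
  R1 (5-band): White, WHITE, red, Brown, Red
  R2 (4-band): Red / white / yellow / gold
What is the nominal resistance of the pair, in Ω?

299920 Ω

R1: white, white, red → 992; brown ×10 → 9920 Ω.
R2: red, white → 29; yellow ×10^4 → 290000 Ω.
Series: 9920 + 290000 = 299920 Ω.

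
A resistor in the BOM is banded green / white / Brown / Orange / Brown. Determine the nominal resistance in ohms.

Green → 5 (first significant figure)
White → 9 (second significant figure)
Brown → 1 (third significant figure)
Orange → ×10^3 multiplier
591 × 1000 = 591000 Ω

591000 Ω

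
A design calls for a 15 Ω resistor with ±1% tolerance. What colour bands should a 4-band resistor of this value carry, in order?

brown, green, black, brown

15 Ω = 15 × 10^0.
1 → brown
5 → green
Multiplier 10^0 → black.
±1% tolerance → brown.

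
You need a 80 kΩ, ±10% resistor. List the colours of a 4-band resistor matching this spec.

grey, black, orange, silver

80000 Ω = 80 × 10^3.
8 → grey
0 → black
Multiplier 10^3 → orange.
±10% tolerance → silver.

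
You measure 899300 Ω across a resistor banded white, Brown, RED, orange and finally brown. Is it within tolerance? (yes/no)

White → 9 (first significant figure)
Brown → 1 (second significant figure)
Red → 2 (third significant figure)
Orange → ×10^3 multiplier
Brown → ±1% tolerance
912 × 1000 = 912000 Ω
Allowed range: 902880 Ω to 921120 Ω.
899300 Ω lies outside that range.

no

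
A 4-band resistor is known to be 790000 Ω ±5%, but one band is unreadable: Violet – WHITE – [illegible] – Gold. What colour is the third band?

yellow

790000 Ω = 79 × 10^4.
The third band is the multiplier, 10^4, which is yellow.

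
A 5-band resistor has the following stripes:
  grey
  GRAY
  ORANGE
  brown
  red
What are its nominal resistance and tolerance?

Grey → 8 (first significant figure)
Grey → 8 (second significant figure)
Orange → 3 (third significant figure)
Brown → ×10 multiplier
Red → ±2% tolerance
883 × 10 = 8830 Ω

8830 Ω ±2%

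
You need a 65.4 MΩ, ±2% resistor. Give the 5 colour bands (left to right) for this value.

65400000 Ω = 654 × 10^5.
6 → blue
5 → green
4 → yellow
Multiplier 10^5 → green.
±2% tolerance → red.

blue, green, yellow, green, red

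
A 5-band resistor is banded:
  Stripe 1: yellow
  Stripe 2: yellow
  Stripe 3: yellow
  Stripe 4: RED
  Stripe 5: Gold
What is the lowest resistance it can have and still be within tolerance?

Yellow → 4 (first significant figure)
Yellow → 4 (second significant figure)
Yellow → 4 (third significant figure)
Red → ×10^2 multiplier
Gold → ±5% tolerance
444 × 100 = 44400 Ω
Lowest = 44400 × (1 − 5/100) = 42180 Ω.

42180 Ω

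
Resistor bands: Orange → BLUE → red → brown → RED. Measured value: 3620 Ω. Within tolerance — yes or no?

yes

Orange → 3 (first significant figure)
Blue → 6 (second significant figure)
Red → 2 (third significant figure)
Brown → ×10 multiplier
Red → ±2% tolerance
362 × 10 = 3620 Ω
Allowed range: 3547.6 Ω to 3692.4 Ω.
3620 Ω lies inside that range.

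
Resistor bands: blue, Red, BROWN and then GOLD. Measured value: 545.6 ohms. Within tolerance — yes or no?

Blue → 6 (first significant figure)
Red → 2 (second significant figure)
Brown → ×10 multiplier
Gold → ±5% tolerance
62 × 10 = 620 Ω
Allowed range: 589 Ω to 651 Ω.
545.6 ohms lies outside that range.

no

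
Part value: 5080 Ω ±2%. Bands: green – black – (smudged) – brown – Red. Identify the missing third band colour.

5080 Ω = 508 × 10^1.
The third band gives digit 8 of the significand, and 8 is grey.

grey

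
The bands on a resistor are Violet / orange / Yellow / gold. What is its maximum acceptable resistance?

Violet → 7 (first significant figure)
Orange → 3 (second significant figure)
Yellow → ×10^4 multiplier
Gold → ±5% tolerance
73 × 10000 = 730000 Ω
Maximum = 730000 × (1 + 5/100) = 766500 Ω.

766500 Ω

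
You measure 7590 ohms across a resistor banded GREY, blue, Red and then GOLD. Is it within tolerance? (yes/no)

Grey → 8 (first significant figure)
Blue → 6 (second significant figure)
Red → ×10^2 multiplier
Gold → ±5% tolerance
86 × 100 = 8600 Ω
Allowed range: 8170 Ω to 9030 Ω.
7590 ohms lies outside that range.

no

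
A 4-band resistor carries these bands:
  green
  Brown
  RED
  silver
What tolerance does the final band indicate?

±10%

The last band, silver, is the tolerance band.
Silver corresponds to ±10%.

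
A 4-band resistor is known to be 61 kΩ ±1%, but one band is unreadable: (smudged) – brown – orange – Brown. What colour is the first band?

blue

61000 Ω = 61 × 10^3.
The first band gives digit 6 of the significand, and 6 is blue.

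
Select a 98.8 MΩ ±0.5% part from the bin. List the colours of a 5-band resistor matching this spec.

98800000 Ω = 988 × 10^5.
9 → white
8 → grey
8 → grey
Multiplier 10^5 → green.
±0.5% tolerance → green.

white, grey, grey, green, green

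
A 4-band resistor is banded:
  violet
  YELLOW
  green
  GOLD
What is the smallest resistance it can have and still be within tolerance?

7030000 Ω

Violet → 7 (first significant figure)
Yellow → 4 (second significant figure)
Green → ×10^5 multiplier
Gold → ±5% tolerance
74 × 100000 = 7400000 Ω
Smallest = 7400000 × (1 − 5/100) = 7030000 Ω.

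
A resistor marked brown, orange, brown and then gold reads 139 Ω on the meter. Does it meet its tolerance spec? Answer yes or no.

no

Brown → 1 (first significant figure)
Orange → 3 (second significant figure)
Brown → ×10 multiplier
Gold → ±5% tolerance
13 × 10 = 130 Ω
Allowed range: 123.5 Ω to 136.5 Ω.
139 Ω lies outside that range.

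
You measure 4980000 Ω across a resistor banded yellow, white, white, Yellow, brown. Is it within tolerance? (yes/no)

Yellow → 4 (first significant figure)
White → 9 (second significant figure)
White → 9 (third significant figure)
Yellow → ×10^4 multiplier
Brown → ±1% tolerance
499 × 10000 = 4990000 Ω
Allowed range: 4940100 Ω to 5039900 Ω.
4980000 Ω lies inside that range.

yes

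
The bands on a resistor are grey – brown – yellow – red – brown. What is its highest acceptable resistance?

Grey → 8 (first significant figure)
Brown → 1 (second significant figure)
Yellow → 4 (third significant figure)
Red → ×10^2 multiplier
Brown → ±1% tolerance
814 × 100 = 81400 Ω
Highest = 81400 × (1 + 1/100) = 82214 Ω.

82214 Ω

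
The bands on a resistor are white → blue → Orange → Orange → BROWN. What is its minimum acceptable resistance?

White → 9 (first significant figure)
Blue → 6 (second significant figure)
Orange → 3 (third significant figure)
Orange → ×10^3 multiplier
Brown → ±1% tolerance
963 × 1000 = 963000 Ω
Minimum = 963000 × (1 − 1/100) = 953370 Ω.

953370 Ω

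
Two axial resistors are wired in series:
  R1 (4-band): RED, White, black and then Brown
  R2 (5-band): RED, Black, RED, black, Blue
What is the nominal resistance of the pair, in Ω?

R1: red, white → 29; black ×1 → 29 Ω.
R2: red, black, red → 202; black ×1 → 202 Ω.
Series: 29 + 202 = 231 Ω.

231 Ω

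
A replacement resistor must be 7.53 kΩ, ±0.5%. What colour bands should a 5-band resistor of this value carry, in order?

violet, green, orange, brown, green

7530 Ω = 753 × 10^1.
7 → violet
5 → green
3 → orange
Multiplier 10^1 → brown.
±0.5% tolerance → green.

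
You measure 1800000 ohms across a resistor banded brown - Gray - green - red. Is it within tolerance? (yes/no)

yes

Brown → 1 (first significant figure)
Grey → 8 (second significant figure)
Green → ×10^5 multiplier
Red → ±2% tolerance
18 × 100000 = 1800000 Ω
Allowed range: 1764000 Ω to 1836000 Ω.
1800000 ohms lies inside that range.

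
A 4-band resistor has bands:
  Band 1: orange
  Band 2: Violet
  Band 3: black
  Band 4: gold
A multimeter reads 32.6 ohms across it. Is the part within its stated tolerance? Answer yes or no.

Orange → 3 (first significant figure)
Violet → 7 (second significant figure)
Black → ×1 multiplier
Gold → ±5% tolerance
37 × 1 = 37 Ω
Allowed range: 35.15 Ω to 38.85 Ω.
32.6 ohms lies outside that range.

no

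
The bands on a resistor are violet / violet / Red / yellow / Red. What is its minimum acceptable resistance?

7565600 Ω

Violet → 7 (first significant figure)
Violet → 7 (second significant figure)
Red → 2 (third significant figure)
Yellow → ×10^4 multiplier
Red → ±2% tolerance
772 × 10000 = 7720000 Ω
Minimum = 7720000 × (1 − 2/100) = 7565600 Ω.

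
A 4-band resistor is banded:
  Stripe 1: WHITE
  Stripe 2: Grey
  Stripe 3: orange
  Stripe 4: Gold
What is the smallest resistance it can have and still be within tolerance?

93100 Ω

White → 9 (first significant figure)
Grey → 8 (second significant figure)
Orange → ×10^3 multiplier
Gold → ±5% tolerance
98 × 1000 = 98000 Ω
Smallest = 98000 × (1 − 5/100) = 93100 Ω.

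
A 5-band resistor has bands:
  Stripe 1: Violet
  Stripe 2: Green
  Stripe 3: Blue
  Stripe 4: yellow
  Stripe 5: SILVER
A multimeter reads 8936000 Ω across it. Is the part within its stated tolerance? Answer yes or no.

Violet → 7 (first significant figure)
Green → 5 (second significant figure)
Blue → 6 (third significant figure)
Yellow → ×10^4 multiplier
Silver → ±10% tolerance
756 × 10000 = 7560000 Ω
Allowed range: 6804000 Ω to 8316000 Ω.
8936000 Ω lies outside that range.

no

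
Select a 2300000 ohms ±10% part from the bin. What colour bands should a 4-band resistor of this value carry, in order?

2300000 Ω = 23 × 10^5.
2 → red
3 → orange
Multiplier 10^5 → green.
±10% tolerance → silver.

red, orange, green, silver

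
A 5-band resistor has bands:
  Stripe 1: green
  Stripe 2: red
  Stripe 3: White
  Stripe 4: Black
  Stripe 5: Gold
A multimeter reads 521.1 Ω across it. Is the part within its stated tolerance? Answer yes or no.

yes

Green → 5 (first significant figure)
Red → 2 (second significant figure)
White → 9 (third significant figure)
Black → ×1 multiplier
Gold → ±5% tolerance
529 × 1 = 529 Ω
Allowed range: 502.55 Ω to 555.45 Ω.
521.1 Ω lies inside that range.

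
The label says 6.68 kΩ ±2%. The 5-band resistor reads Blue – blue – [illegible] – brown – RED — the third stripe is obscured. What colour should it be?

6680 Ω = 668 × 10^1.
The third band gives digit 8 of the significand, and 8 is grey.

grey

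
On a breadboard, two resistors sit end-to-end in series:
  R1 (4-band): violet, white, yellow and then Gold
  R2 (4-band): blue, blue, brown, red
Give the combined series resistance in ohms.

790660 Ω

R1: violet, white → 79; yellow ×10^4 → 790000 Ω.
R2: blue, blue → 66; brown ×10 → 660 Ω.
Series: 790000 + 660 = 790660 Ω.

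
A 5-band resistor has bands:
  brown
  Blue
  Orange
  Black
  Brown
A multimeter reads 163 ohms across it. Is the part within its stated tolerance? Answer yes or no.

Brown → 1 (first significant figure)
Blue → 6 (second significant figure)
Orange → 3 (third significant figure)
Black → ×1 multiplier
Brown → ±1% tolerance
163 × 1 = 163 Ω
Allowed range: 161.37 Ω to 164.63 Ω.
163 ohms lies inside that range.

yes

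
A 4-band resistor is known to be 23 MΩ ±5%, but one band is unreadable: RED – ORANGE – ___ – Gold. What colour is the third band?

23000000 Ω = 23 × 10^6.
The third band is the multiplier, 10^6, which is blue.

blue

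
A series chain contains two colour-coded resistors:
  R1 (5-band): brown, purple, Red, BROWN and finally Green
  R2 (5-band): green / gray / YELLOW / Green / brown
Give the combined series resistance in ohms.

R1: brown, violet, red → 172; brown ×10 → 1720 Ω.
R2: green, grey, yellow → 584; green ×10^5 → 58400000 Ω.
Series: 1720 + 58400000 = 58401720 Ω.

58401720 Ω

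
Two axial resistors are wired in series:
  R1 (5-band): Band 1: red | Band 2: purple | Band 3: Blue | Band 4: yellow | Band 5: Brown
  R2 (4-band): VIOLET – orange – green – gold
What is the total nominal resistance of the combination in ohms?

10060000 Ω

R1: red, violet, blue → 276; yellow ×10^4 → 2760000 Ω.
R2: violet, orange → 73; green ×10^5 → 7300000 Ω.
Series: 2760000 + 7300000 = 10060000 Ω.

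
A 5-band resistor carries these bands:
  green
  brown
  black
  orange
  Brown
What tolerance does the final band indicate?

±1%

The last band, brown, is the tolerance band.
Brown corresponds to ±1%.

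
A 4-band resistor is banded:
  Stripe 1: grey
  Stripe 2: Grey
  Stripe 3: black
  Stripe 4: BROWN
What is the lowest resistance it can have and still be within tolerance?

Grey → 8 (first significant figure)
Grey → 8 (second significant figure)
Black → ×1 multiplier
Brown → ±1% tolerance
88 × 1 = 88 Ω
Lowest = 88 × (1 − 1/100) = 87.12 Ω.

87.12 Ω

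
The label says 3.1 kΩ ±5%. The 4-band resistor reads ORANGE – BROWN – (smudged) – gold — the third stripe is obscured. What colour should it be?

red

3100 Ω = 31 × 10^2.
The third band is the multiplier, 10^2, which is red.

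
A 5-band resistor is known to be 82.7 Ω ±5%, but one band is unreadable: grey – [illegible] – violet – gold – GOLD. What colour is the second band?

82.7 Ω = 827 × 10^-1.
The second band gives digit 2 of the significand, and 2 is red.

red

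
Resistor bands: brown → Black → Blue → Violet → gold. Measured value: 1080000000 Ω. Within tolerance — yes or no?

yes

Brown → 1 (first significant figure)
Black → 0 (second significant figure)
Blue → 6 (third significant figure)
Violet → ×10^7 multiplier
Gold → ±5% tolerance
106 × 10000000 = 1060000000 Ω
Allowed range: 1007000000 Ω to 1113000000 Ω.
1080000000 Ω lies inside that range.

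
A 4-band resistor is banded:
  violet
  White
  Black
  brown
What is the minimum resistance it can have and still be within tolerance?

78.21 Ω

Violet → 7 (first significant figure)
White → 9 (second significant figure)
Black → ×1 multiplier
Brown → ±1% tolerance
79 × 1 = 79 Ω
Minimum = 79 × (1 − 1/100) = 78.21 Ω.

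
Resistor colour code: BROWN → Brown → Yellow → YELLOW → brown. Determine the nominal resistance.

1140000 Ω

Brown → 1 (first significant figure)
Brown → 1 (second significant figure)
Yellow → 4 (third significant figure)
Yellow → ×10^4 multiplier
114 × 10000 = 1140000 Ω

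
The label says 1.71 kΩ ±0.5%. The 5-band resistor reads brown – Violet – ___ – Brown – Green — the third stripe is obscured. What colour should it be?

1710 Ω = 171 × 10^1.
The third band gives digit 1 of the significand, and 1 is brown.

brown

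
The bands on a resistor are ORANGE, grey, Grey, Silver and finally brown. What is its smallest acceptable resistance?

3.8412 Ω

Orange → 3 (first significant figure)
Grey → 8 (second significant figure)
Grey → 8 (third significant figure)
Silver → ×0.01 multiplier
Brown → ±1% tolerance
388 × 0.01 = 3.88 Ω
Smallest = 3.88 × (1 − 1/100) = 3.8412 Ω.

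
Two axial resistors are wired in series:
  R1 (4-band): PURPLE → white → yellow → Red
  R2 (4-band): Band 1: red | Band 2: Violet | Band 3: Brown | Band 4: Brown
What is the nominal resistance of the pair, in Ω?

790270 Ω

R1: violet, white → 79; yellow ×10^4 → 790000 Ω.
R2: red, violet → 27; brown ×10 → 270 Ω.
Series: 790000 + 270 = 790270 Ω.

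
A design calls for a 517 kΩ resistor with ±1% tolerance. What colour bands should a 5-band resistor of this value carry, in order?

517000 Ω = 517 × 10^3.
5 → green
1 → brown
7 → violet
Multiplier 10^3 → orange.
±1% tolerance → brown.

green, brown, violet, orange, brown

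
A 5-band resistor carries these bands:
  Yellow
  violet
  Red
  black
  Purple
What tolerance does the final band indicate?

±0.1%

The last band, violet, is the tolerance band.
Violet corresponds to ±0.1%.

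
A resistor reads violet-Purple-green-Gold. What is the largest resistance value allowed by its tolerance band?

8085000 Ω

Violet → 7 (first significant figure)
Violet → 7 (second significant figure)
Green → ×10^5 multiplier
Gold → ±5% tolerance
77 × 100000 = 7700000 Ω
Largest = 7700000 × (1 + 5/100) = 8085000 Ω.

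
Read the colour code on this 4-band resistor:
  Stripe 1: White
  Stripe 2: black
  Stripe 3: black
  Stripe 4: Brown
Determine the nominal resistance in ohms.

White → 9 (first significant figure)
Black → 0 (second significant figure)
Black → ×1 multiplier
90 × 1 = 90 Ω

90 Ω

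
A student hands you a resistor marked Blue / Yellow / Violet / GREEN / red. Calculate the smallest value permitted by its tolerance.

63406000 Ω

Blue → 6 (first significant figure)
Yellow → 4 (second significant figure)
Violet → 7 (third significant figure)
Green → ×10^5 multiplier
Red → ±2% tolerance
647 × 100000 = 64700000 Ω
Smallest = 64700000 × (1 − 2/100) = 63406000 Ω.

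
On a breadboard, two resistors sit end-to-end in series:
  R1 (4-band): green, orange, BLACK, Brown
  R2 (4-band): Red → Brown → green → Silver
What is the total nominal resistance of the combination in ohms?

R1: green, orange → 53; black ×1 → 53 Ω.
R2: red, brown → 21; green ×10^5 → 2100000 Ω.
Series: 53 + 2100000 = 2100053 Ω.

2100053 Ω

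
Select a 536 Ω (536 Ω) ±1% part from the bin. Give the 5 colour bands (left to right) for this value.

536 Ω = 536 × 10^0.
5 → green
3 → orange
6 → blue
Multiplier 10^0 → black.
±1% tolerance → brown.

green, orange, blue, black, brown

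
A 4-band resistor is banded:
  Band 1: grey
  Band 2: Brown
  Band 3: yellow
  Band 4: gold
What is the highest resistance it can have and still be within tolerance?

850500 Ω

Grey → 8 (first significant figure)
Brown → 1 (second significant figure)
Yellow → ×10^4 multiplier
Gold → ±5% tolerance
81 × 10000 = 810000 Ω
Highest = 810000 × (1 + 5/100) = 850500 Ω.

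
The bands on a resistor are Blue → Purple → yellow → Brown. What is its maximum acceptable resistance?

Blue → 6 (first significant figure)
Violet → 7 (second significant figure)
Yellow → ×10^4 multiplier
Brown → ±1% tolerance
67 × 10000 = 670000 Ω
Maximum = 670000 × (1 + 1/100) = 676700 Ω.

676700 Ω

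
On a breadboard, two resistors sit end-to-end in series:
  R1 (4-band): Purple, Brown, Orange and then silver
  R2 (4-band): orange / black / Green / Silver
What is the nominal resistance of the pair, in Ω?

3071000 Ω

R1: violet, brown → 71; orange ×10^3 → 71000 Ω.
R2: orange, black → 30; green ×10^5 → 3000000 Ω.
Series: 71000 + 3000000 = 3071000 Ω.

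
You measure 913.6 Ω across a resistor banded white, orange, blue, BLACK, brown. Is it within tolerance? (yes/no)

no

White → 9 (first significant figure)
Orange → 3 (second significant figure)
Blue → 6 (third significant figure)
Black → ×1 multiplier
Brown → ±1% tolerance
936 × 1 = 936 Ω
Allowed range: 926.64 Ω to 945.36 Ω.
913.6 Ω lies outside that range.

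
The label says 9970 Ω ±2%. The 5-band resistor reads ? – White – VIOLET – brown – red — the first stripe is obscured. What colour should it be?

white

9970 Ω = 997 × 10^1.
The first band gives digit 9 of the significand, and 9 is white.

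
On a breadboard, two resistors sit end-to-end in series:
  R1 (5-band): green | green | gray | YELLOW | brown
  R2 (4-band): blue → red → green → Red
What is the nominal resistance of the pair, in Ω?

R1: green, green, grey → 558; yellow ×10^4 → 5580000 Ω.
R2: blue, red → 62; green ×10^5 → 6200000 Ω.
Series: 5580000 + 6200000 = 11780000 Ω.

11780000 Ω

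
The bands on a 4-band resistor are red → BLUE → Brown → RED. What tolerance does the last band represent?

±2%

The last band, red, is the tolerance band.
Red corresponds to ±2%.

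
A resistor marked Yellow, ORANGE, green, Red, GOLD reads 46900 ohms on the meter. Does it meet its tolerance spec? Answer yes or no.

Yellow → 4 (first significant figure)
Orange → 3 (second significant figure)
Green → 5 (third significant figure)
Red → ×10^2 multiplier
Gold → ±5% tolerance
435 × 100 = 43500 Ω
Allowed range: 41325 Ω to 45675 Ω.
46900 ohms lies outside that range.

no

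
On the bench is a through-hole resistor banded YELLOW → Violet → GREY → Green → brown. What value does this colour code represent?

Yellow → 4 (first significant figure)
Violet → 7 (second significant figure)
Grey → 8 (third significant figure)
Green → ×10^5 multiplier
478 × 100000 = 47800000 Ω

47800000 Ω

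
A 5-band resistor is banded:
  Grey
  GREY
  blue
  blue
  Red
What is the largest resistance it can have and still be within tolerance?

903720000 Ω

Grey → 8 (first significant figure)
Grey → 8 (second significant figure)
Blue → 6 (third significant figure)
Blue → ×10^6 multiplier
Red → ±2% tolerance
886 × 1000000 = 886000000 Ω
Largest = 886000000 × (1 + 2/100) = 903720000 Ω.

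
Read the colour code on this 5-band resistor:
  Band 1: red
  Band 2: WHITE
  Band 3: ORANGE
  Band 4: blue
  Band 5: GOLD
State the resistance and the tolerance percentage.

293000000 Ω ±5%

Red → 2 (first significant figure)
White → 9 (second significant figure)
Orange → 3 (third significant figure)
Blue → ×10^6 multiplier
Gold → ±5% tolerance
293 × 1000000 = 293000000 Ω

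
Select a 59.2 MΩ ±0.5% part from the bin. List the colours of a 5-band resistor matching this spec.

59200000 Ω = 592 × 10^5.
5 → green
9 → white
2 → red
Multiplier 10^5 → green.
±0.5% tolerance → green.

green, white, red, green, green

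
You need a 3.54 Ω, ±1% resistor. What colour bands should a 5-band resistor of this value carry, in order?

3.54 Ω = 354 × 10^-2.
3 → orange
5 → green
4 → yellow
Multiplier 10^-2 → silver.
±1% tolerance → brown.

orange, green, yellow, silver, brown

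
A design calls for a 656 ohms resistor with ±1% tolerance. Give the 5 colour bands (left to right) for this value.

blue, green, blue, black, brown

656 Ω = 656 × 10^0.
6 → blue
5 → green
6 → blue
Multiplier 10^0 → black.
±1% tolerance → brown.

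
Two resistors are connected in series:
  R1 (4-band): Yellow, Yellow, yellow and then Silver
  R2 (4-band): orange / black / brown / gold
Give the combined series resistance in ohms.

R1: yellow, yellow → 44; yellow ×10^4 → 440000 Ω.
R2: orange, black → 30; brown ×10 → 300 Ω.
Series: 440000 + 300 = 440300 Ω.

440300 Ω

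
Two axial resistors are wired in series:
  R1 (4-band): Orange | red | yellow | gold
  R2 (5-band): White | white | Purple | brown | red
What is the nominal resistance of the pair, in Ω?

329970 Ω

R1: orange, red → 32; yellow ×10^4 → 320000 Ω.
R2: white, white, violet → 997; brown ×10 → 9970 Ω.
Series: 320000 + 9970 = 329970 Ω.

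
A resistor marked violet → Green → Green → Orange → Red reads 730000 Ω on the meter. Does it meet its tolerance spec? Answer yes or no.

Violet → 7 (first significant figure)
Green → 5 (second significant figure)
Green → 5 (third significant figure)
Orange → ×10^3 multiplier
Red → ±2% tolerance
755 × 1000 = 755000 Ω
Allowed range: 739900 Ω to 770100 Ω.
730000 Ω lies outside that range.

no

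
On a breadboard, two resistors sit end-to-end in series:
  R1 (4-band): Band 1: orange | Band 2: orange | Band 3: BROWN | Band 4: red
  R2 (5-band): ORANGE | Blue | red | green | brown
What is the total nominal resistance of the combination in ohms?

36200330 Ω

R1: orange, orange → 33; brown ×10 → 330 Ω.
R2: orange, blue, red → 362; green ×10^5 → 36200000 Ω.
Series: 330 + 36200000 = 36200330 Ω.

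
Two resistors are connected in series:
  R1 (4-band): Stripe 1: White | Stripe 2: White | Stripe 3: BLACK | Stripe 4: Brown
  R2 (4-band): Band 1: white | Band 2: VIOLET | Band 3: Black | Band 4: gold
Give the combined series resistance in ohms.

R1: white, white → 99; black ×1 → 99 Ω.
R2: white, violet → 97; black ×1 → 97 Ω.
Series: 99 + 97 = 196 Ω.

196 Ω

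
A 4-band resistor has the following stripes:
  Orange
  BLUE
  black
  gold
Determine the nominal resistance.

36 Ω

Orange → 3 (first significant figure)
Blue → 6 (second significant figure)
Black → ×1 multiplier
36 × 1 = 36 Ω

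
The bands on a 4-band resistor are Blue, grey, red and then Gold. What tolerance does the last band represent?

The last band, gold, is the tolerance band.
Gold corresponds to ±5%.

±5%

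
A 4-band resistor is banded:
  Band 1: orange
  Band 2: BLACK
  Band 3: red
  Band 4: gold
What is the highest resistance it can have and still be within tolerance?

3150 Ω

Orange → 3 (first significant figure)
Black → 0 (second significant figure)
Red → ×10^2 multiplier
Gold → ±5% tolerance
30 × 100 = 3000 Ω
Highest = 3000 × (1 + 5/100) = 3150 Ω.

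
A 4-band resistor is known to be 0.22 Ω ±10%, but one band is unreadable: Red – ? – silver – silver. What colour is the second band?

red

0.22 Ω = 22 × 10^-2.
The second band gives digit 2 of the significand, and 2 is red.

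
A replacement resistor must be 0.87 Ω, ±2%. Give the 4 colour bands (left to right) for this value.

0.87 Ω = 87 × 10^-2.
8 → grey
7 → violet
Multiplier 10^-2 → silver.
±2% tolerance → red.

grey, violet, silver, red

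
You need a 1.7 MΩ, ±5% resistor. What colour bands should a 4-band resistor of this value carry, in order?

1700000 Ω = 17 × 10^5.
1 → brown
7 → violet
Multiplier 10^5 → green.
±5% tolerance → gold.

brown, violet, green, gold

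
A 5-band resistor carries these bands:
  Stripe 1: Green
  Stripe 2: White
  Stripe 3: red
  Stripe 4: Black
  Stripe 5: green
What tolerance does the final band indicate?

The last band, green, is the tolerance band.
Green corresponds to ±0.5%.

±0.5%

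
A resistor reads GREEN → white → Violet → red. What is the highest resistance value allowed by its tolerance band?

601800000 Ω

Green → 5 (first significant figure)
White → 9 (second significant figure)
Violet → ×10^7 multiplier
Red → ±2% tolerance
59 × 10000000 = 590000000 Ω
Highest = 590000000 × (1 + 2/100) = 601800000 Ω.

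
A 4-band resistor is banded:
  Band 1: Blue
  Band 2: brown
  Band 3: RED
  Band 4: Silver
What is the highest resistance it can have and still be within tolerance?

Blue → 6 (first significant figure)
Brown → 1 (second significant figure)
Red → ×10^2 multiplier
Silver → ±10% tolerance
61 × 100 = 6100 Ω
Highest = 6100 × (1 + 10/100) = 6710 Ω.

6710 Ω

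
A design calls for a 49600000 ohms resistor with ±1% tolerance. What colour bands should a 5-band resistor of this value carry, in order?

49600000 Ω = 496 × 10^5.
4 → yellow
9 → white
6 → blue
Multiplier 10^5 → green.
±1% tolerance → brown.

yellow, white, blue, green, brown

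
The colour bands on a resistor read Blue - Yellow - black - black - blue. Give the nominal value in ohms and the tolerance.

Blue → 6 (first significant figure)
Yellow → 4 (second significant figure)
Black → 0 (third significant figure)
Black → ×1 multiplier
Blue → ±0.25% tolerance
640 × 1 = 640 Ω

640 Ω ±0.25%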